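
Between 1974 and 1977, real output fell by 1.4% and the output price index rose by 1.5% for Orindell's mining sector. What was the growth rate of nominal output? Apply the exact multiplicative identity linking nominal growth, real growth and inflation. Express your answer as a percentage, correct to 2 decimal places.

(1 + g_nom) = (1 + g_real)(1 + π) = 0.9860 × 1.0150 = 1.00079.

0.08%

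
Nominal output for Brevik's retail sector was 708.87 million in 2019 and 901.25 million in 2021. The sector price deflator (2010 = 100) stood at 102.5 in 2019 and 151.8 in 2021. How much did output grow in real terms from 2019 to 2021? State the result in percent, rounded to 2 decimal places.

Deflate each year: 2019 → 708.87/1.025 = 691.58; 2021 → 901.25/1.518 = 593.71.
So real output changed by 593.71/691.58 − 1 = -0.1415, i.e. -14.15%.

-14.15%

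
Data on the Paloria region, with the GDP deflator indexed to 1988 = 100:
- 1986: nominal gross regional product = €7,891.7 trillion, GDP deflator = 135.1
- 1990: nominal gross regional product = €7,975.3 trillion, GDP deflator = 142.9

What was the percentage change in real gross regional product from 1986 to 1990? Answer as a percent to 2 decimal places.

Real gross regional product 1986 = 7891.7 / 1.351 = 5841.38.
Real gross regional product 1990 = 7975.3 / 1.429 = 5581.04.
Real growth = 5581.04 / 5841.38 − 1 = -0.0446.

-4.46%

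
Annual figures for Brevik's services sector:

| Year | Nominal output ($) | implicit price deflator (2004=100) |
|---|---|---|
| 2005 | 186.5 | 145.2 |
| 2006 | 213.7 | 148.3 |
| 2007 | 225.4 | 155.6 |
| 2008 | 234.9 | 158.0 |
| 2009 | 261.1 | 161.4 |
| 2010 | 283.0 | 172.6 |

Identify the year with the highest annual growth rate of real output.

2006: real = 213.7/1.483 = 144.10; growth vs 2005 (128.44) = 12.19%.
2007: real = 225.4/1.556 = 144.86; growth vs 2006 (144.10) = 0.53%.
2008: real = 234.9/1.580 = 148.67; growth vs 2007 (144.86) = 2.63%.
2009: real = 261.1/1.614 = 161.77; growth vs 2008 (148.67) = 8.81%.
2010: real = 283.0/1.726 = 163.96; growth vs 2009 (161.77) = 1.35%.

2006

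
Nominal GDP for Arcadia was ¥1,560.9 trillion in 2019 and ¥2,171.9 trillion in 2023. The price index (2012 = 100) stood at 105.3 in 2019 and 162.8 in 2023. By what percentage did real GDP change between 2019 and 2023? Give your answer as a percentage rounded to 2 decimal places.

Real GDP 2019 = 1560.9 / 1.053 = 1482.34.
Real GDP 2023 = 2171.9 / 1.628 = 1334.09.
Real growth = 1334.09 / 1482.34 − 1 = -0.1000.

-10.00%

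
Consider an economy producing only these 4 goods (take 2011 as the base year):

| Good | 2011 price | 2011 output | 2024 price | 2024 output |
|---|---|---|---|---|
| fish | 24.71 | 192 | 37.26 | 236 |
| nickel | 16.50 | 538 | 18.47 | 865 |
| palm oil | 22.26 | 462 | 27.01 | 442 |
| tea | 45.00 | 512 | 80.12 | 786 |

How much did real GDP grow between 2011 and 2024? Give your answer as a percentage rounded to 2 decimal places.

39.13%

Real GDP 2011 = Nominal GDP 2011 = 24.71·192 + 16.50·538 + 22.26·462 + 45.00·512 = 46945.44.
Real GDP 2024 (at 2011 prices) = 24.71·236 + 16.50·865 + 22.26·442 + 45.00·786 = 65312.98.
Real growth = 65312.98/46945.44 − 1 = 0.3913.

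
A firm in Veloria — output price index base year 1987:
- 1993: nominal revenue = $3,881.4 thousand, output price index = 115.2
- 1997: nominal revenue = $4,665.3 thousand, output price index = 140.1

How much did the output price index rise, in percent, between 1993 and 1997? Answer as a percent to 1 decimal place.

21.6%

Price-level change = 140.1 / 115.2 − 1 = 0.2161.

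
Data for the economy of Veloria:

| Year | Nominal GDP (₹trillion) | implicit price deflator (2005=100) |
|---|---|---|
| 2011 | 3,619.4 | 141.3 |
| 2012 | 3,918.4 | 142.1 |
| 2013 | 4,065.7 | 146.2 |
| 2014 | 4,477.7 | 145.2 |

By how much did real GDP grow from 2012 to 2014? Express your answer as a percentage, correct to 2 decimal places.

11.83%

Real GDP 2012 = 3918.4/1.421 = 2757.49.
Real GDP 2014 = 4477.7/1.452 = 3083.82.
Change = 3083.82/2757.49 − 1 = 0.1183.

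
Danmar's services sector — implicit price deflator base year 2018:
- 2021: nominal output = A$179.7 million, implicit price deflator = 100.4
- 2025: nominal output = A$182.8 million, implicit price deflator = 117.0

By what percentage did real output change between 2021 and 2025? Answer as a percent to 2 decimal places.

-12.71%

Real output 2021 = 179.7 / 1.004 = 178.98.
Real output 2025 = 182.8 / 1.170 = 156.24.
Real growth = 156.24 / 178.98 − 1 = -0.1271.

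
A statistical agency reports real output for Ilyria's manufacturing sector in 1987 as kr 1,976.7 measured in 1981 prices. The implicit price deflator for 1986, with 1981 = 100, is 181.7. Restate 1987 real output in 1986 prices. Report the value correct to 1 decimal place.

Real output in 1986 prices = Real output in 1981 prices × (P_1986/P_1981) = 1976.7 × 1.817 = 3591.66.

kr 3,591.7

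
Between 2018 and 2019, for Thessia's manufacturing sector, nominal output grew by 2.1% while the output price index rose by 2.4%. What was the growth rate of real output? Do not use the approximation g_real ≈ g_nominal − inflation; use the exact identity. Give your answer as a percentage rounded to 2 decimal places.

(1 + g_nom) = (1 + g_real)(1 + π), so g_real = 1.0210 / 1.0240 − 1 = -0.00293.

-0.29%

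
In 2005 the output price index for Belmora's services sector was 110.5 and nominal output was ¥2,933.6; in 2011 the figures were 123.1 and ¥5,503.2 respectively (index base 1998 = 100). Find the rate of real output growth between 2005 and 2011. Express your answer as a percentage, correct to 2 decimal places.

68.39%

Real output 2005 = 2933.6 / 1.105 = 2654.84.
Real output 2011 = 5503.2 / 1.231 = 4470.51.
Real growth = 4470.51 / 2654.84 − 1 = 0.6839.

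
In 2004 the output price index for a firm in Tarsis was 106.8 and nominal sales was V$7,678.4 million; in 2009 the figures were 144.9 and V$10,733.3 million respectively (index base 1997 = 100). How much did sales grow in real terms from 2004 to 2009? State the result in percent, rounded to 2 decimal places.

3.03%

Real sales 2004 = 7678.4 / 1.068 = 7189.51.
Real sales 2009 = 10733.3 / 1.449 = 7407.38.
Real growth = 7407.38 / 7189.51 − 1 = 0.0303.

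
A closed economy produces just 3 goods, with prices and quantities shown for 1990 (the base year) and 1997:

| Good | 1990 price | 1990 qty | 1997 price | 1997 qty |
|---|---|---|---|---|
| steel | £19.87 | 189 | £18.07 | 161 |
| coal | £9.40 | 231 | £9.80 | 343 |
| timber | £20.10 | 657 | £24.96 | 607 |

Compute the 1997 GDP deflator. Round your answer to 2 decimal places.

Nominal GDP 1997 = 18.07·161 + 9.80·343 + 24.96·607 = 21421.39.
Real GDP 1997 (at 1990 prices) = 19.87·161 + 9.40·343 + 20.10·607 = 18623.97.
Deflator = Nominal/Real × 100 = 21421.39/18623.97 × 100 = 115.021.

115.02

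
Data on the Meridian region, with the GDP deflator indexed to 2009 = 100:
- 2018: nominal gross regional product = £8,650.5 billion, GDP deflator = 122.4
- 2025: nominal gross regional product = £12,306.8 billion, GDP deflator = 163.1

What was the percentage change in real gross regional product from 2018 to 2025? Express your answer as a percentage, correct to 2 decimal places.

6.77%

Deflate each year: 2018 → 8650.5/1.224 = 7067.40; 2025 → 12306.8/1.631 = 7545.55.
So real gross regional product changed by 7545.55/7067.40 − 1 = 0.0677, i.e. 6.77%.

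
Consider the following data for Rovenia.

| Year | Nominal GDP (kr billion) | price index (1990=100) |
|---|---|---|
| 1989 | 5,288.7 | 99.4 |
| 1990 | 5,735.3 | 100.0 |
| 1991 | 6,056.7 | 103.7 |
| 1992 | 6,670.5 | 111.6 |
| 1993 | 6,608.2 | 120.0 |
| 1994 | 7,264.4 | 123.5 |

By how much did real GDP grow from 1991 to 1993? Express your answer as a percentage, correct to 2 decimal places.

Real GDP 1991 = 6056.7/1.037 = 5840.60.
Real GDP 1993 = 6608.2/1.200 = 5506.83.
Change = 5506.83/5840.60 − 1 = -0.0571.

-5.71%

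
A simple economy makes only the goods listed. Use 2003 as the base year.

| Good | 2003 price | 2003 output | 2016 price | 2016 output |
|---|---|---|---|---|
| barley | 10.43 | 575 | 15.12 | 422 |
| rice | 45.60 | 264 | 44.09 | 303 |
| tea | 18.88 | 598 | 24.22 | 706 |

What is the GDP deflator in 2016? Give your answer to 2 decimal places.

116.77

Nominal GDP 2016 = 15.12·422 + 44.09·303 + 24.22·706 = 36839.23.
Real GDP 2016 (at 2003 prices) = 10.43·422 + 45.60·303 + 18.88·706 = 31547.54.
Deflator = Nominal/Real × 100 = 36839.23/31547.54 × 100 = 116.774.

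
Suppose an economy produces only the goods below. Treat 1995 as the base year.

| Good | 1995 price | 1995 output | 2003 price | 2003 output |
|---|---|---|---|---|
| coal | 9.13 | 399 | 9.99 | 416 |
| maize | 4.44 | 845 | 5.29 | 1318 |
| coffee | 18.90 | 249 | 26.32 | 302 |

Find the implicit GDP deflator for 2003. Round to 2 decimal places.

124.22

Nominal GDP 2003 = 9.99·416 + 5.29·1318 + 26.32·302 = 19076.70.
Real GDP 2003 (at 1995 prices) = 9.13·416 + 4.44·1318 + 18.90·302 = 15357.80.
Deflator = Nominal/Real × 100 = 19076.70/15357.80 × 100 = 124.215.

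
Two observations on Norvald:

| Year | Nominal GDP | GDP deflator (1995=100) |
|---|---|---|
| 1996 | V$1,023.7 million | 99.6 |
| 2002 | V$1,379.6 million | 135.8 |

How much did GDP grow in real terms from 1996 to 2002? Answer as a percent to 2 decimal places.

Real GDP 1996 = 1023.7 / 0.996 = 1027.81.
Real GDP 2002 = 1379.6 / 1.358 = 1015.91.
Real growth = 1015.91 / 1027.81 − 1 = -0.0116.

-1.16%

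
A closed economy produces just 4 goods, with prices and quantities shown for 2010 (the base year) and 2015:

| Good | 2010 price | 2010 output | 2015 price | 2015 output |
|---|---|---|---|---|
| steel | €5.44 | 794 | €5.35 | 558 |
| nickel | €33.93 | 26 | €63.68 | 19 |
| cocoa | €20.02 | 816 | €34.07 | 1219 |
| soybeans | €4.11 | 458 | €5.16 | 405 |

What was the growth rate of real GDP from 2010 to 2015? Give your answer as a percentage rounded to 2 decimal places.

Real GDP 2010 = Nominal GDP 2010 = 5.44·794 + 33.93·26 + 20.02·816 + 4.11·458 = 23420.24.
Real GDP 2015 (at 2010 prices) = 5.44·558 + 33.93·19 + 20.02·1219 + 4.11·405 = 29749.12.
Real growth = 29749.12/23420.24 − 1 = 0.2702.

27.02%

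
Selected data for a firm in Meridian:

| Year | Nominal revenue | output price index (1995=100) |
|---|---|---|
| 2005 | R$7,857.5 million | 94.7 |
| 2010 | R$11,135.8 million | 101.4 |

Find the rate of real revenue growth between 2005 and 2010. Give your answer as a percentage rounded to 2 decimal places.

Real revenue 2005 = 7857.5 / 0.947 = 8297.25.
Real revenue 2010 = 11135.8 / 1.014 = 10982.05.
Real growth = 10982.05 / 8297.25 − 1 = 0.3236.

32.36%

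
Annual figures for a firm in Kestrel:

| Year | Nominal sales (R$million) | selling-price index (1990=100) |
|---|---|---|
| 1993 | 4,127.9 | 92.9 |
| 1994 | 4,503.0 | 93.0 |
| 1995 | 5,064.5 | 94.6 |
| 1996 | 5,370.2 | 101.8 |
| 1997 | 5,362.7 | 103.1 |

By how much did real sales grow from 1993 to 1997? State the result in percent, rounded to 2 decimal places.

Real sales 1993 = 4127.9/0.929 = 4443.38.
Real sales 1997 = 5362.7/1.031 = 5201.45.
Change = 5201.45/4443.38 − 1 = 0.1706.

17.06%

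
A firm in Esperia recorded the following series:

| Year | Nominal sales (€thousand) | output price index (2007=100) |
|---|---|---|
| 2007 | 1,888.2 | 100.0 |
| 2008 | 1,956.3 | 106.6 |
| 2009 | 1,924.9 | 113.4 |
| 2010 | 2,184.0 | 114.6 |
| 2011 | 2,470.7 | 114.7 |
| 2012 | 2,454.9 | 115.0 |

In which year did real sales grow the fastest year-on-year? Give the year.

2008: real = 1956.3/1.066 = 1835.18; growth vs 2007 (1888.20) = -2.81%.
2009: real = 1924.9/1.134 = 1697.44; growth vs 2008 (1835.18) = -7.51%.
2010: real = 2184.0/1.146 = 1905.76; growth vs 2009 (1697.44) = 12.27%.
2011: real = 2470.7/1.147 = 2154.05; growth vs 2010 (1905.76) = 13.03%.
2012: real = 2454.9/1.150 = 2134.70; growth vs 2011 (2154.05) = -0.90%.

2011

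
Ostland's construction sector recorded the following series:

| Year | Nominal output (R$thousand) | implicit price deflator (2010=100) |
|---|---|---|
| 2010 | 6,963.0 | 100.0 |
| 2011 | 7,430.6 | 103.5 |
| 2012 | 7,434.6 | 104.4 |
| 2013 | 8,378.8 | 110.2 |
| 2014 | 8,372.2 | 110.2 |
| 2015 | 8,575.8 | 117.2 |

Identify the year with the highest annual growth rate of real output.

2011: real = 7430.6/1.035 = 7179.32; growth vs 2010 (6963.00) = 3.11%.
2012: real = 7434.6/1.044 = 7121.26; growth vs 2011 (7179.32) = -0.81%.
2013: real = 8378.8/1.102 = 7603.27; growth vs 2012 (7121.26) = 6.77%.
2014: real = 8372.2/1.102 = 7597.28; growth vs 2013 (7603.27) = -0.08%.
2015: real = 8575.8/1.172 = 7317.24; growth vs 2014 (7597.28) = -3.69%.

2013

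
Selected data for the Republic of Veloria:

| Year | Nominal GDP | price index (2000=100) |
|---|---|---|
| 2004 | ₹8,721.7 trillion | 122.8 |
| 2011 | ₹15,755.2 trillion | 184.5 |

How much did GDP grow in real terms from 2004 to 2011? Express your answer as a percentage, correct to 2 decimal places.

20.23%

Deflate each year: 2004 → 8721.7/1.228 = 7102.36; 2011 → 15755.2/1.845 = 8539.40.
So real GDP changed by 8539.40/7102.36 − 1 = 0.2023, i.e. 20.23%.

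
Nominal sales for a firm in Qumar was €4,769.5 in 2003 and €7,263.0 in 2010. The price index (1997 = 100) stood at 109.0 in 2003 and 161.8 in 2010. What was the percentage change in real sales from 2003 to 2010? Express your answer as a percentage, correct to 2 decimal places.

Deflate each year: 2003 → 4769.5/1.090 = 4375.69; 2010 → 7263.0/1.618 = 4488.88.
So real sales changed by 4488.88/4375.69 − 1 = 0.0259, i.e. 2.59%.

2.59%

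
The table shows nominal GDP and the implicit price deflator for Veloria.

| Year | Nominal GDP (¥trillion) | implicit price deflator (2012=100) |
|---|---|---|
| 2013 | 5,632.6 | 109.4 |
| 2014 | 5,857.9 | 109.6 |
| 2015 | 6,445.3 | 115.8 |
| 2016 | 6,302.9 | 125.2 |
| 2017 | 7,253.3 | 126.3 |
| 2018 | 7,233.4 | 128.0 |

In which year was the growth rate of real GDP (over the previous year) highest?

2017

2014: real = 5857.9/1.096 = 5344.80; growth vs 2013 (5148.63) = 3.81%.
2015: real = 6445.3/1.158 = 5565.89; growth vs 2014 (5344.80) = 4.14%.
2016: real = 6302.9/1.252 = 5034.27; growth vs 2015 (5565.89) = -9.55%.
2017: real = 7253.3/1.263 = 5742.91; growth vs 2016 (5034.27) = 14.08%.
2018: real = 7233.4/1.280 = 5651.09; growth vs 2017 (5742.91) = -1.60%.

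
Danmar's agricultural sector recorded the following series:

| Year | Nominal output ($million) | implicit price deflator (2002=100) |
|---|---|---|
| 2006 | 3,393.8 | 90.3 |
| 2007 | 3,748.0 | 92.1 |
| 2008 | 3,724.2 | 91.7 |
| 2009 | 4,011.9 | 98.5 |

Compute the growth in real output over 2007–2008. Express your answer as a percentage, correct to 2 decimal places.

Real output 2007 = 3748.0/0.921 = 4069.49.
Real output 2008 = 3724.2/0.917 = 4061.29.
Change = 4061.29/4069.49 − 1 = -0.0020.

-0.20%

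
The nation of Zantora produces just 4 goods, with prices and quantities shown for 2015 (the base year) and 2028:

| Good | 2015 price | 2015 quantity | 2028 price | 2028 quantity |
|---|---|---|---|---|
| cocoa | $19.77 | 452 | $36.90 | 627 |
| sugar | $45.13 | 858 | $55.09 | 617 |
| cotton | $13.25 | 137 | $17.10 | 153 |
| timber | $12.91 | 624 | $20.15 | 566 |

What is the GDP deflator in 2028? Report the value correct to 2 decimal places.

143.52

Nominal GDP 2028 = 36.90·627 + 55.09·617 + 17.10·153 + 20.15·566 = 71148.03.
Real GDP 2028 (at 2015 prices) = 19.77·627 + 45.13·617 + 13.25·153 + 12.91·566 = 49575.31.
Deflator = Nominal/Real × 100 = 71148.03/49575.31 × 100 = 143.515.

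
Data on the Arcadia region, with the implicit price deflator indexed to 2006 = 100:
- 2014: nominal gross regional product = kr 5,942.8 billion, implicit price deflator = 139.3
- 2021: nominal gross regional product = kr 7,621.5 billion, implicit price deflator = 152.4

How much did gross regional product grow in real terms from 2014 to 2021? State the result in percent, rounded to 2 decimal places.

17.22%

Deflate each year: 2014 → 5942.8/1.393 = 4266.19; 2021 → 7621.5/1.524 = 5000.98.
So real gross regional product changed by 5000.98/4266.19 − 1 = 0.1722, i.e. 17.22%.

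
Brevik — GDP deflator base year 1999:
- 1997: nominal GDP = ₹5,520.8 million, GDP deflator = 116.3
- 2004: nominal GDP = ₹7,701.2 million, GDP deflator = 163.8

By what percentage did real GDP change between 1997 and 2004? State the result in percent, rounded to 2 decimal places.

-0.96%

Real GDP 1997 = 5520.8 / 1.163 = 4747.03.
Real GDP 2004 = 7701.2 / 1.638 = 4701.59.
Real growth = 4701.59 / 4747.03 − 1 = -0.0096.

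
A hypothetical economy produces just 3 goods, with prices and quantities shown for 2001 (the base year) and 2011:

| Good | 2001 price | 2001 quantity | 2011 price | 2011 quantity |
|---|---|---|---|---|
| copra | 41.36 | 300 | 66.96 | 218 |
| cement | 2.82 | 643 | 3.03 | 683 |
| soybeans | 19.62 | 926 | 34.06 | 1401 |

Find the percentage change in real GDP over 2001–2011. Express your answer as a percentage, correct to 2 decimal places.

18.65%

Real GDP 2001 = Nominal GDP 2001 = 41.36·300 + 2.82·643 + 19.62·926 = 32389.38.
Real GDP 2011 (at 2001 prices) = 41.36·218 + 2.82·683 + 19.62·1401 = 38430.16.
Real growth = 38430.16/32389.38 − 1 = 0.1865.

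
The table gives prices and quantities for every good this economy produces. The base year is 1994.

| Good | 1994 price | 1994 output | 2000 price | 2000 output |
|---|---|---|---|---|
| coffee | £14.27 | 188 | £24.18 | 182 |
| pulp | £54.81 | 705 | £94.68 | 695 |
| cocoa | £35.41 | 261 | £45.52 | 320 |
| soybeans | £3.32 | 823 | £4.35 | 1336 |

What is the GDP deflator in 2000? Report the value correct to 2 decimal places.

Nominal GDP 2000 = 24.18·182 + 94.68·695 + 45.52·320 + 4.35·1336 = 90581.36.
Real GDP 2000 (at 1994 prices) = 14.27·182 + 54.81·695 + 35.41·320 + 3.32·1336 = 56456.81.
Deflator = Nominal/Real × 100 = 90581.36/56456.81 × 100 = 160.444.

160.44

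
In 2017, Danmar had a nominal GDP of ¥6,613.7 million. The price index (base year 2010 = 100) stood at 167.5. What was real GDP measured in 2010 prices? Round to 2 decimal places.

Real GDP = Nominal / (price index/100) = 6613.7 / 1.675 = 3948.48.

¥3,948.48 million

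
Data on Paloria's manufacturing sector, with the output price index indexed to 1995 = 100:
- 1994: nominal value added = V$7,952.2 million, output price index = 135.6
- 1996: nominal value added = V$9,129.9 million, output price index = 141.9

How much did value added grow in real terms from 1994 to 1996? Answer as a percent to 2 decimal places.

Real value added 1994 = 7952.2 / 1.356 = 5864.45.
Real value added 1996 = 9129.9 / 1.419 = 6434.04.
Real growth = 6434.04 / 5864.45 − 1 = 0.0971.

9.71%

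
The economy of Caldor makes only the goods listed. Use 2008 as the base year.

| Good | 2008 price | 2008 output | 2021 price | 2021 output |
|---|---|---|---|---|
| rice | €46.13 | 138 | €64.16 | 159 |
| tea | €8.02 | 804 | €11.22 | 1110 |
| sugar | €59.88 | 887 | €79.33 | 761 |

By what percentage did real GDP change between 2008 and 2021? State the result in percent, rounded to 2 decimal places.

Real GDP 2008 = Nominal GDP 2008 = 46.13·138 + 8.02·804 + 59.88·887 = 65927.58.
Real GDP 2021 (at 2008 prices) = 46.13·159 + 8.02·1110 + 59.88·761 = 61805.55.
Real growth = 61805.55/65927.58 − 1 = -0.0625.

-6.25%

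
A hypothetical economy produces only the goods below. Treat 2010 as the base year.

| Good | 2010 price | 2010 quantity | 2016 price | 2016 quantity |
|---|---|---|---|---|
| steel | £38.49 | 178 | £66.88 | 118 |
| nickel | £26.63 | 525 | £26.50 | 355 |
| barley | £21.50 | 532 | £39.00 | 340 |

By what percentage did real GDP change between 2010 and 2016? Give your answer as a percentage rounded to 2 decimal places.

-33.98%

Real GDP 2010 = Nominal GDP 2010 = 38.49·178 + 26.63·525 + 21.50·532 = 32269.97.
Real GDP 2016 (at 2010 prices) = 38.49·118 + 26.63·355 + 21.50·340 = 21305.47.
Real growth = 21305.47/32269.97 − 1 = -0.3398.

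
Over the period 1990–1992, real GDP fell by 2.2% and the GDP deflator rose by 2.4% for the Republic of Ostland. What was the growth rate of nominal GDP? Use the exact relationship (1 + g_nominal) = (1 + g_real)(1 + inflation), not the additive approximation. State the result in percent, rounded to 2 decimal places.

(1 + g_nom) = (1 + g_real)(1 + π) = 0.9780 × 1.0240 = 1.00147.

0.15%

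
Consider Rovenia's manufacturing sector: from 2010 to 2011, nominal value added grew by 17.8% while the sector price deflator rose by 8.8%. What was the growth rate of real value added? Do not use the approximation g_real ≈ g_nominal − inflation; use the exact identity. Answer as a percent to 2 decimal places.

8.27%

(1 + g_nom) = (1 + g_real)(1 + π), so g_real = 1.1780 / 1.0880 − 1 = 0.08272.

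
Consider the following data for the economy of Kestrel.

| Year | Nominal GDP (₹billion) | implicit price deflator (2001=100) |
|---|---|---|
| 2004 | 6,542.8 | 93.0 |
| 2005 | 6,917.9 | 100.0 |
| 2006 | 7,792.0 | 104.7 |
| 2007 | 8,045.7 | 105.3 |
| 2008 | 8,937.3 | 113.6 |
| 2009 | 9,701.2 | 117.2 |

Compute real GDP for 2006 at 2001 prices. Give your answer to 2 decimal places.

Real GDP 2006 = 7792.0 / 1.047 = 7442.22.

₹7,442.22 billion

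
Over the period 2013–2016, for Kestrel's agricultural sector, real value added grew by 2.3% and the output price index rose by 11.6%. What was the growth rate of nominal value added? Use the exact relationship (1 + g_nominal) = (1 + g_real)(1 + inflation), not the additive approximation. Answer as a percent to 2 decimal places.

14.17%

(1 + g_nom) = (1 + g_real)(1 + π) = 1.0230 × 1.1160 = 1.14167.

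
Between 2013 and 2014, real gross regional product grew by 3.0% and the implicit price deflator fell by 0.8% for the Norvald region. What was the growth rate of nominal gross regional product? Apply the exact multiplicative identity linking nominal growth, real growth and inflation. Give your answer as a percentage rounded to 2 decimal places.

2.18%

(1 + g_nom) = (1 + g_real)(1 + π) = 1.0300 × 0.9920 = 1.02176.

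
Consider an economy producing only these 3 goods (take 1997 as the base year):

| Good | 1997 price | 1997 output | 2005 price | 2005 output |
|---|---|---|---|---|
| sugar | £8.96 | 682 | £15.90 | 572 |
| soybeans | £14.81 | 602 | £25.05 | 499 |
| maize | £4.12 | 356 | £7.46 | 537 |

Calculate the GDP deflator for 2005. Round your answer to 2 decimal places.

173.83

Nominal GDP 2005 = 15.90·572 + 25.05·499 + 7.46·537 = 25600.77.
Real GDP 2005 (at 1997 prices) = 8.96·572 + 14.81·499 + 4.12·537 = 14727.75.
Deflator = Nominal/Real × 100 = 25600.77/14727.75 × 100 = 173.827.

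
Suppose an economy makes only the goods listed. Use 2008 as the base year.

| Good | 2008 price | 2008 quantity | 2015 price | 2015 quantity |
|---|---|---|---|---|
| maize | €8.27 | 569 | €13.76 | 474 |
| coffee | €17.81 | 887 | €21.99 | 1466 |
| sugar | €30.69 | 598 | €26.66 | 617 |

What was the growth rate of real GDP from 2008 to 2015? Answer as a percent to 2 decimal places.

26.02%

Real GDP 2008 = Nominal GDP 2008 = 8.27·569 + 17.81·887 + 30.69·598 = 38855.72.
Real GDP 2015 (at 2008 prices) = 8.27·474 + 17.81·1466 + 30.69·617 = 48965.17.
Real growth = 48965.17/38855.72 − 1 = 0.2602.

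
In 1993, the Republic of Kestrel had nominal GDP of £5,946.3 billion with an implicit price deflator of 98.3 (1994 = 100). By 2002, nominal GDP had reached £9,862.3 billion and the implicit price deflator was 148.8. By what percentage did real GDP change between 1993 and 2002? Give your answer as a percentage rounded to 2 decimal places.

Deflate each year: 1993 → 5946.3/0.983 = 6049.14; 2002 → 9862.3/1.488 = 6627.89.
So real GDP changed by 6627.89/6049.14 − 1 = 0.0957, i.e. 9.57%.

9.57%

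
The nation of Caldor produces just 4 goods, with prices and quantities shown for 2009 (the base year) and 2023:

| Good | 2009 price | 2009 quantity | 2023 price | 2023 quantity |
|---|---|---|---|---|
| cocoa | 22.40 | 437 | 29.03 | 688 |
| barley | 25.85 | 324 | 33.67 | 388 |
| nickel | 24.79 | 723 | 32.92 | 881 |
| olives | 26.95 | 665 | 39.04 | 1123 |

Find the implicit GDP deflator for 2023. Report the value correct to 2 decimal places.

Nominal GDP 2023 = 29.03·688 + 33.67·388 + 32.92·881 + 39.04·1123 = 105881.04.
Real GDP 2023 (at 2009 prices) = 22.40·688 + 25.85·388 + 24.79·881 + 26.95·1123 = 77545.84.
Deflator = Nominal/Real × 100 = 105881.04/77545.84 × 100 = 136.540.

136.54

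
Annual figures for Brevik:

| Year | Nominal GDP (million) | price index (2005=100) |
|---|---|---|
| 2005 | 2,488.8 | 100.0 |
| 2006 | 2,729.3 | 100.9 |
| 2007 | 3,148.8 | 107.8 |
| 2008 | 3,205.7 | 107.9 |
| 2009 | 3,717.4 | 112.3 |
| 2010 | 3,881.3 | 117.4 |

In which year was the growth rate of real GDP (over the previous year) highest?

2009

2006: real = 2729.3/1.009 = 2704.96; growth vs 2005 (2488.80) = 8.69%.
2007: real = 3148.8/1.078 = 2920.96; growth vs 2006 (2704.96) = 7.99%.
2008: real = 3205.7/1.079 = 2970.99; growth vs 2007 (2920.96) = 1.71%.
2009: real = 3717.4/1.123 = 3310.24; growth vs 2008 (2970.99) = 11.42%.
2010: real = 3881.3/1.174 = 3306.05; growth vs 2009 (3310.24) = -0.13%.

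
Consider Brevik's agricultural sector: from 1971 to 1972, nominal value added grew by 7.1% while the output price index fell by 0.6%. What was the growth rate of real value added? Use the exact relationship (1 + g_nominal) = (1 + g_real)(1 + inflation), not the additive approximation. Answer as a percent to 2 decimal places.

(1 + g_nom) = (1 + g_real)(1 + π), so g_real = 1.0710 / 0.9940 − 1 = 0.07746.

7.75%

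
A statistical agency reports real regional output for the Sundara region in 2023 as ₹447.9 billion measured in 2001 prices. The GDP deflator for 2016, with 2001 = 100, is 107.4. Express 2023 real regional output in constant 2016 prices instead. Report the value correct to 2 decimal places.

₹481.04 billion

Real regional output in 2016 prices = Real regional output in 2001 prices × (P_2016/P_2001) = 447.9 × 1.074 = 481.04.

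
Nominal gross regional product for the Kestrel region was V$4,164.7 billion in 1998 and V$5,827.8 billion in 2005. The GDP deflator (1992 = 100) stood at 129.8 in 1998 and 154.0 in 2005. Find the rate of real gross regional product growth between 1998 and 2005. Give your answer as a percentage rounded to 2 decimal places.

17.94%

Deflate each year: 1998 → 4164.7/1.298 = 3208.55; 2005 → 5827.8/1.540 = 3784.29.
So real gross regional product changed by 3784.29/3208.55 − 1 = 0.1794, i.e. 17.94%.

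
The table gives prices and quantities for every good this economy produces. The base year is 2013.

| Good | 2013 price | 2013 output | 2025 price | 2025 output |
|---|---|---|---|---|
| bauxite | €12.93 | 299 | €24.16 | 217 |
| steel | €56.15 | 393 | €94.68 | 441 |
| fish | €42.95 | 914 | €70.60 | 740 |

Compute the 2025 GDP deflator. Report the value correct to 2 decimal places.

Nominal GDP 2025 = 24.16·217 + 94.68·441 + 70.60·740 = 99240.60.
Real GDP 2025 (at 2013 prices) = 12.93·217 + 56.15·441 + 42.95·740 = 59350.96.
Deflator = Nominal/Real × 100 = 99240.60/59350.96 × 100 = 167.210.

167.21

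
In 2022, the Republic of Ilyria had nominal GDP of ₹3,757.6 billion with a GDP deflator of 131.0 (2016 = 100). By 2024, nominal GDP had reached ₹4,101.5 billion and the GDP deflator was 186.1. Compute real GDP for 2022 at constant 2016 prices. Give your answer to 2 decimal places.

₹2,868.40 billion

Real GDP = Nominal / (GDP deflator/100) = 3757.6 / 1.310 = 2868.40.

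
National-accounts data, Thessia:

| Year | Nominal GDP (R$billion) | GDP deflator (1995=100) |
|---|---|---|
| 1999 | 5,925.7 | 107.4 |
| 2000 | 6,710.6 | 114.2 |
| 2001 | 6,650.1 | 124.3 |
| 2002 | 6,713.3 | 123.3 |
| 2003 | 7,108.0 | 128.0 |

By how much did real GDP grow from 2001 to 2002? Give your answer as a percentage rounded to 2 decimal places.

1.77%

Real GDP 2001 = 6650.1/1.243 = 5350.04.
Real GDP 2002 = 6713.3/1.233 = 5444.69.
Change = 5444.69/5350.04 − 1 = 0.0177.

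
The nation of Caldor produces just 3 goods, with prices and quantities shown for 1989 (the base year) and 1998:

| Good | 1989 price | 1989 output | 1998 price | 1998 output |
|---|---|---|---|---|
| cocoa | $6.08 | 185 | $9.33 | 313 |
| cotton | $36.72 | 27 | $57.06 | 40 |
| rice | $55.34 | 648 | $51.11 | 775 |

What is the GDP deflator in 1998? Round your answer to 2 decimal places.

96.87

Nominal GDP 1998 = 9.33·313 + 57.06·40 + 51.11·775 = 44812.94.
Real GDP 1998 (at 1989 prices) = 6.08·313 + 36.72·40 + 55.34·775 = 46260.34.
Deflator = Nominal/Real × 100 = 44812.94/46260.34 × 100 = 96.871.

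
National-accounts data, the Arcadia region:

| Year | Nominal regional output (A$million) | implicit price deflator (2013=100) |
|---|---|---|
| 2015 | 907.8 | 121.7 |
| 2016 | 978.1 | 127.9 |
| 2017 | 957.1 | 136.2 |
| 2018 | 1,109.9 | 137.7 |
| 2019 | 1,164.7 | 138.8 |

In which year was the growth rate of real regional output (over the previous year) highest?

2016: real = 978.1/1.279 = 764.74; growth vs 2015 (745.93) = 2.52%.
2017: real = 957.1/1.362 = 702.72; growth vs 2016 (764.74) = -8.11%.
2018: real = 1109.9/1.377 = 806.03; growth vs 2017 (702.72) = 14.70%.
2019: real = 1164.7/1.388 = 839.12; growth vs 2018 (806.03) = 4.11%.

2018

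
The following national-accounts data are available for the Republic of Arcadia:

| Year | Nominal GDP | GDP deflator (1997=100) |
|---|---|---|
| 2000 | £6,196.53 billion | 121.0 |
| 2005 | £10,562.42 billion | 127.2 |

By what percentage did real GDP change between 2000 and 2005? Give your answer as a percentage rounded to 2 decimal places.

Deflate each year: 2000 → 6196.53/1.210 = 5121.10; 2005 → 10562.42/1.272 = 8303.79.
So real GDP changed by 8303.79/5121.10 − 1 = 0.6215, i.e. 62.15%.

62.15%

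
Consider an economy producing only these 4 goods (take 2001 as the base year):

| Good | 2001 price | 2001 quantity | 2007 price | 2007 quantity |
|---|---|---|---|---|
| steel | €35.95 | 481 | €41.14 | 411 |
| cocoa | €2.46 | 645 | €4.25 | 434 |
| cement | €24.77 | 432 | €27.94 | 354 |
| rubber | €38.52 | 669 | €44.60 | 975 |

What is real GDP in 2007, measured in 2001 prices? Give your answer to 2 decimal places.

Real GDP 2007 = Σ (p_2001 × q_2007) = 35.95·411 + 2.46·434 + 24.77·354 + 38.52·975 = 62168.67.

€62168.67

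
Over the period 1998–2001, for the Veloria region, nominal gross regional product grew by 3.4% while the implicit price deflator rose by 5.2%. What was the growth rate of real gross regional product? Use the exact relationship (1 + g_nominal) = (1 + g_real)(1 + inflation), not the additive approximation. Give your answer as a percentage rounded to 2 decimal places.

-1.71%

(1 + g_nom) = (1 + g_real)(1 + π), so g_real = 1.0340 / 1.0520 − 1 = -0.01711.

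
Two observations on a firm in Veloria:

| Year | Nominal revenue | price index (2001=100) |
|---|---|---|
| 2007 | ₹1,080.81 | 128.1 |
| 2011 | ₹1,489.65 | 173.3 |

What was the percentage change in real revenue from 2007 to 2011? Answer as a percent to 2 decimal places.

Deflate each year: 2007 → 1080.81/1.281 = 843.72; 2011 → 1489.65/1.733 = 859.58.
So real revenue changed by 859.58/843.72 − 1 = 0.0188, i.e. 1.88%.

1.88%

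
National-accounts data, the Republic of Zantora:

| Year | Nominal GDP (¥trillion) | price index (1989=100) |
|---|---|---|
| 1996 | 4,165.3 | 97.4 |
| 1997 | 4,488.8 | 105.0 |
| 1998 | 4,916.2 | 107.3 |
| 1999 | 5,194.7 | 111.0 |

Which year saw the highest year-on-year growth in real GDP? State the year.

1997: real = 4488.8/1.050 = 4275.05; growth vs 1996 (4276.49) = -0.03%.
1998: real = 4916.2/1.073 = 4581.73; growth vs 1997 (4275.05) = 7.17%.
1999: real = 5194.7/1.110 = 4679.91; growth vs 1998 (4581.73) = 2.14%.

1998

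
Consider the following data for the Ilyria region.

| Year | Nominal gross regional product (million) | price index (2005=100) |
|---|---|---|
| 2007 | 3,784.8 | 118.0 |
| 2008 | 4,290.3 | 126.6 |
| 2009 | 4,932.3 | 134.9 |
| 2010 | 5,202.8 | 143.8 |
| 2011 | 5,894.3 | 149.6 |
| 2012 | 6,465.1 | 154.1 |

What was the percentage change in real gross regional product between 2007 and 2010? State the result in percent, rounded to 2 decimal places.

Real gross regional product 2007 = 3784.8/1.180 = 3207.46.
Real gross regional product 2010 = 5202.8/1.438 = 3618.08.
Change = 3618.08/3207.46 − 1 = 0.1280.

12.80%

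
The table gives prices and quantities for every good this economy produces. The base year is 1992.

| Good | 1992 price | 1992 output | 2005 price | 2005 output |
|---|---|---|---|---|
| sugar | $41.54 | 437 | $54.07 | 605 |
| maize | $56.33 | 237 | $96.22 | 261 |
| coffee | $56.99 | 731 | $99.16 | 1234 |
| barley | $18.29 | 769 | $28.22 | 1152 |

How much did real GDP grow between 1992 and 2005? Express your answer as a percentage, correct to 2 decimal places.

Real GDP 1992 = Nominal GDP 1992 = 41.54·437 + 56.33·237 + 56.99·731 + 18.29·769 = 87227.89.
Real GDP 2005 (at 1992 prices) = 41.54·605 + 56.33·261 + 56.99·1234 + 18.29·1152 = 131229.57.
Real growth = 131229.57/87227.89 − 1 = 0.5044.

50.44%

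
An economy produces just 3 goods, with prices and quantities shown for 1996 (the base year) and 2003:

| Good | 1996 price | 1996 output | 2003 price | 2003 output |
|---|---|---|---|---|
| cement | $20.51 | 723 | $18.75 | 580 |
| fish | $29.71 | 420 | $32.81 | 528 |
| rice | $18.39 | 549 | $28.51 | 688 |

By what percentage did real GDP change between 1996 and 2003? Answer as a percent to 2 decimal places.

Real GDP 1996 = Nominal GDP 1996 = 20.51·723 + 29.71·420 + 18.39·549 = 37403.04.
Real GDP 2003 (at 1996 prices) = 20.51·580 + 29.71·528 + 18.39·688 = 40235.00.
Real growth = 40235.00/37403.04 − 1 = 0.0757.

7.57%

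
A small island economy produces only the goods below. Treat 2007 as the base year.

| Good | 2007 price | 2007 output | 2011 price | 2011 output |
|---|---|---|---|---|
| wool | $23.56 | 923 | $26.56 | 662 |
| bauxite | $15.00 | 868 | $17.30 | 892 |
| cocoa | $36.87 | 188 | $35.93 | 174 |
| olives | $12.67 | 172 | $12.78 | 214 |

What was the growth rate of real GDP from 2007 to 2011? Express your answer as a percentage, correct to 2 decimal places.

-13.16%

Real GDP 2007 = Nominal GDP 2007 = 23.56·923 + 15.00·868 + 36.87·188 + 12.67·172 = 43876.68.
Real GDP 2011 (at 2007 prices) = 23.56·662 + 15.00·892 + 36.87·174 + 12.67·214 = 38103.48.
Real growth = 38103.48/43876.68 − 1 = -0.1316.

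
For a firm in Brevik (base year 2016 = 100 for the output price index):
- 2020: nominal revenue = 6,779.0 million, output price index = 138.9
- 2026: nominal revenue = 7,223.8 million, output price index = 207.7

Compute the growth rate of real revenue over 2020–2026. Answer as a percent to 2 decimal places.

Deflate each year: 2020 → 6779.0/1.389 = 4880.49; 2026 → 7223.8/2.077 = 3478.00.
So real revenue changed by 3478.00/4880.49 − 1 = -0.2874, i.e. -28.74%.

-28.74%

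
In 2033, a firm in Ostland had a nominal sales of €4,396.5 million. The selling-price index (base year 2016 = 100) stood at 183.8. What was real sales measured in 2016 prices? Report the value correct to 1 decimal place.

Real sales = Nominal / (selling-price index/100) = 4396.5 / 1.838 = 2392.00.

€2,392.0 million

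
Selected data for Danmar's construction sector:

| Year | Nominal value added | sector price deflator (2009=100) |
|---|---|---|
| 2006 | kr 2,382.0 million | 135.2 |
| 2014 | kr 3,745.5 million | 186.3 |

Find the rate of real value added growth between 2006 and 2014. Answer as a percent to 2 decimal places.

Real value added 2006 = 2382.0 / 1.352 = 1761.83.
Real value added 2014 = 3745.5 / 1.863 = 2010.47.
Real growth = 2010.47 / 1761.83 − 1 = 0.1411.

14.11%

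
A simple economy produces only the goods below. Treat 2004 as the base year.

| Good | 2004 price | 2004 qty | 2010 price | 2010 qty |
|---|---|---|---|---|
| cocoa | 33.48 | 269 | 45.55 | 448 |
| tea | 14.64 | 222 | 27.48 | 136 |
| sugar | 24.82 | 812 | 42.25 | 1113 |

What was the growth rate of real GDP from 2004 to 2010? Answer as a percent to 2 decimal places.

37.66%

Real GDP 2004 = Nominal GDP 2004 = 33.48·269 + 14.64·222 + 24.82·812 = 32410.04.
Real GDP 2010 (at 2004 prices) = 33.48·448 + 14.64·136 + 24.82·1113 = 44614.74.
Real growth = 44614.74/32410.04 − 1 = 0.3766.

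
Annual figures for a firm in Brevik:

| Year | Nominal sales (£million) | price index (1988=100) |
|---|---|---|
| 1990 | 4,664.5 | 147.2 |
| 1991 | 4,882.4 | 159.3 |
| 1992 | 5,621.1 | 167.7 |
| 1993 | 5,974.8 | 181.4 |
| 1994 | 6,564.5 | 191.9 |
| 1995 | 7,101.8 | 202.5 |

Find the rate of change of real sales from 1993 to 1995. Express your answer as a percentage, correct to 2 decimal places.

Real sales 1993 = 5974.8/1.814 = 3293.72.
Real sales 1995 = 7101.8/2.025 = 3507.06.
Change = 3507.06/3293.72 − 1 = 0.0648.

6.48%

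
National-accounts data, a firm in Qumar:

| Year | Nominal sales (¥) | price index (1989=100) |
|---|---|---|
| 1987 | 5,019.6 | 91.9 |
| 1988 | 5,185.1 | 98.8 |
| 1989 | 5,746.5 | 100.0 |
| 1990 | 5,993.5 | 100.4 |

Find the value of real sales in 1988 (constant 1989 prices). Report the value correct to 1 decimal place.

¥5,248.1

Real sales 1988 = 5185.1 / 0.988 = 5248.08.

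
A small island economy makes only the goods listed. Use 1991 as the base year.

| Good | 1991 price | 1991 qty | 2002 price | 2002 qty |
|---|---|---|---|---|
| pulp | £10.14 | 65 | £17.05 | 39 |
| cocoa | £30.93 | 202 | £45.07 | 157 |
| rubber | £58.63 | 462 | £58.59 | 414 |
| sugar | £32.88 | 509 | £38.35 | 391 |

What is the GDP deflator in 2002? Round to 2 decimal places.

Nominal GDP 2002 = 17.05·39 + 45.07·157 + 58.59·414 + 38.35·391 = 46992.05.
Real GDP 2002 (at 1991 prices) = 10.14·39 + 30.93·157 + 58.63·414 + 32.88·391 = 42380.37.
Deflator = Nominal/Real × 100 = 46992.05/42380.37 × 100 = 110.882.

110.88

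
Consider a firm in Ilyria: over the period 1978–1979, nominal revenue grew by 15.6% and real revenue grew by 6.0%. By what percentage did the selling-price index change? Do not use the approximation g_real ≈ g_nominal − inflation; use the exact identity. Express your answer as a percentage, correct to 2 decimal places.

9.06%

(1 + g_nom) = (1 + g_real)(1 + π), so π = 1.1560 / 1.0600 − 1 = 0.09057.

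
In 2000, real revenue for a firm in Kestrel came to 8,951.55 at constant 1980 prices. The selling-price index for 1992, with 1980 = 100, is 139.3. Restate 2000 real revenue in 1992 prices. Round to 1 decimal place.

12,469.5

Real revenue in 1992 prices = Real revenue in 1980 prices × (P_1992/P_1980) = 8951.55 × 1.393 = 12469.51.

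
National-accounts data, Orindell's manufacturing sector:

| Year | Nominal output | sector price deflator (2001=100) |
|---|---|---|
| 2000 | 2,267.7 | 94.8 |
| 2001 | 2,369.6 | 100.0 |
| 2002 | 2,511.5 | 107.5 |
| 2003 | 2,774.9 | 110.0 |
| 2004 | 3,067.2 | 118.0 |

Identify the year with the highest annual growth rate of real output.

2001: real = 2369.6/1.000 = 2369.60; growth vs 2000 (2392.09) = -0.94%.
2002: real = 2511.5/1.075 = 2336.28; growth vs 2001 (2369.60) = -1.41%.
2003: real = 2774.9/1.100 = 2522.64; growth vs 2002 (2336.28) = 7.98%.
2004: real = 3067.2/1.180 = 2599.32; growth vs 2003 (2522.64) = 3.04%.

2003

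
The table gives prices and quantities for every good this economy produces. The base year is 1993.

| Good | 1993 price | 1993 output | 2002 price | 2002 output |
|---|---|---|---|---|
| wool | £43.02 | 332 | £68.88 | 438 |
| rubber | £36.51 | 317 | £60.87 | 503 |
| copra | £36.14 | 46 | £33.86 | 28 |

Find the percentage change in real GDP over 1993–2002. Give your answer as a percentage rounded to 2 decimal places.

38.88%

Real GDP 1993 = Nominal GDP 1993 = 43.02·332 + 36.51·317 + 36.14·46 = 27518.75.
Real GDP 2002 (at 1993 prices) = 43.02·438 + 36.51·503 + 36.14·28 = 38219.21.
Real growth = 38219.21/27518.75 − 1 = 0.3888.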